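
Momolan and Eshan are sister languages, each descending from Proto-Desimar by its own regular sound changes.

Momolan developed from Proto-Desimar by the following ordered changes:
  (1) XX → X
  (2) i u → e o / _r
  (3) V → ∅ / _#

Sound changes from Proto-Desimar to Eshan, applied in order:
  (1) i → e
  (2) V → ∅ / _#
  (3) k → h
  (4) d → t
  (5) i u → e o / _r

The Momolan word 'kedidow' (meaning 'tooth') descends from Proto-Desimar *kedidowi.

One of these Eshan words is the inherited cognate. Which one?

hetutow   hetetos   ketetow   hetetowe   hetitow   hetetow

Eshan: start from *kedidowi.
  rule 1 (vowel merger): kedidowi → kededowe
  rule 2 (apocope): kededowe → kededow
  rule 3 (unconditioned shift): kededow → hededow
  rule 4 (unconditioned shift): hededow → hetetow
  rule 5: no change — hetetow
  ⇒ Eshan hetetow
Only 'hetetow' matches the regular Eshan development of *kedidowi.

hetetow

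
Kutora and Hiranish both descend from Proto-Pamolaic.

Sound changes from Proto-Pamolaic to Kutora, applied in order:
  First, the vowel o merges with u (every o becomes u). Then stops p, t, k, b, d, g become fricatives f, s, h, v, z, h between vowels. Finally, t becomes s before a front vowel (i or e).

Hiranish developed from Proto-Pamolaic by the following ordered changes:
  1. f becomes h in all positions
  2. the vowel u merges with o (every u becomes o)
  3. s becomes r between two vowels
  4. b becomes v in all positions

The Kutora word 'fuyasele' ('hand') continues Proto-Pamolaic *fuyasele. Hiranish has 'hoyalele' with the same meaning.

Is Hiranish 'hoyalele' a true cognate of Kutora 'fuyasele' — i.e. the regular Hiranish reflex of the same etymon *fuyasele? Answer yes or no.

Derive the expected Hiranish reflex of *fuyasele:
Hiranish: start from *fuyasele.
  rule 1 (unconditioned shift): fuyasele → huyasele
  rule 2 (vowel merger): huyasele → hoyasele
  rule 3 (rhotacism): hoyasele → hoyarele
  rule 4: no change — hoyarele
  ⇒ Hiranish hoyarele
The regular Hiranish reflex would be 'hoyarele', but the attested form is 'hoyalele'. The correspondence is irregular, so they are not cognates (the Hiranish form has a different source).

no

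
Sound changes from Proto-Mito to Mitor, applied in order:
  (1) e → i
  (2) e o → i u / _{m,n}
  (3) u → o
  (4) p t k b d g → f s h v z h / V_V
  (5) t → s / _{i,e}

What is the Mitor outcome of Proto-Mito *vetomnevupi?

visomnivofi

Mitor: *vetomnevupi
  vetomnevupi → vitomnivupi   [vowel merger]
  vitomnivupi → vitumnivupi   [pre-nasal raising]
  vitumnivupi → vitomnivopi   [vowel merger]
  vitomnivopi → visomnivofi   [intervocalic lenition]
  visomnivofi (rule 5 does not apply)
  giving Mitor visomnivofi.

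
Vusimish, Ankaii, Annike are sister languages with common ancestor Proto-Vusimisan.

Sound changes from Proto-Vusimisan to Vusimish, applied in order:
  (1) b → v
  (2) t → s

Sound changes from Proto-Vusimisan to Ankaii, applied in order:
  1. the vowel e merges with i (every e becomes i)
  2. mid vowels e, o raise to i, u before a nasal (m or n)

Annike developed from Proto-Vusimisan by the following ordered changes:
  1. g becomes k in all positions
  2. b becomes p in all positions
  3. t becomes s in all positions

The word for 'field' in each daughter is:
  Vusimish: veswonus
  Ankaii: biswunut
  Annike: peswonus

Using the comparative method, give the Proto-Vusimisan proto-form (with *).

Position 5: Vusimish has o, Ankaii has u, Annike has o. Vusimish preserves o here (none of its changes turn any other segment into o), so the proto-segment is *o.
Position 2: Vusimish has e, Ankaii has i, Annike has e. Vusimish preserves e here (none of its changes turn any other segment into e), so the proto-segment is *e.
Position 1: Vusimish has v, Ankaii has b, Annike has p. Ankaii preserves b here (none of its changes turn any other segment into b), so the proto-segment is *b.
Verify the candidate proto-form against each daughter:
Vusimish: *beswonut > veswonut > veswonus  (by unconditioned shift, unconditioned shift)
Ankaii: *beswonut > biswonut > biswunut  (by vowel merger, pre-nasal raising)
Annike: *beswonut
  beswonut (rule 1 does not apply)
  beswonut → peswonut   [unconditioned shift]
  peswonut → peswonus   [unconditioned shift]
  giving Annike peswonus.
No other proto-form is consistent with every reflex, so the reconstruction is *beswonut.

*beswonut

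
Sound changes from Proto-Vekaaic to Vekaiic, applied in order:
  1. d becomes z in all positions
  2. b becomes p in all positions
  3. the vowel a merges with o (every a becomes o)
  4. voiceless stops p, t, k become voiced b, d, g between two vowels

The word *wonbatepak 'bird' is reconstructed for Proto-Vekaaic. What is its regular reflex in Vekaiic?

Vekaiic: *wonbatepak > wonpatepak > wonpotepok > wonpodebok  (by unconditioned shift, vowel merger, intervocalic voicing)

wonpodebok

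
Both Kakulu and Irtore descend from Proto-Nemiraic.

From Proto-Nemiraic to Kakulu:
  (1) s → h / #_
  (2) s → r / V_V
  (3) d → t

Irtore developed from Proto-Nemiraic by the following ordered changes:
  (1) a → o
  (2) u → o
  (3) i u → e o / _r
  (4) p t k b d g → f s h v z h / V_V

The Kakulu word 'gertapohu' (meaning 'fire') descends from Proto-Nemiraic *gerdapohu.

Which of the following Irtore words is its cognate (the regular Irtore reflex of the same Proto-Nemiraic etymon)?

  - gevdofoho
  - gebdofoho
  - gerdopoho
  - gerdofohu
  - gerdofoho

Irtore: *gerdapohu > gerdopohu > gerdopoho > gerdofoho  (by vowel merger, vowel merger, intervocalic lenition)

gerdofoho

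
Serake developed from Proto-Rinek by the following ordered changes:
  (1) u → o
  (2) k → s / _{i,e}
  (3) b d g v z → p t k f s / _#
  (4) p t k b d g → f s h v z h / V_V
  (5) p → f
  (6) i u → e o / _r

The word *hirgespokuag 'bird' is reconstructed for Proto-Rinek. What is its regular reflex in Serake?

hergesfohoak

Serake: *hirgespokuag > hirgespokoag > hirgespokoak > hirgespohoak > hirgesfohoak > hergesfohoak  (by vowel merger, final devoicing, intervocalic lenition, unconditioned shift, pre-rhotic lowering)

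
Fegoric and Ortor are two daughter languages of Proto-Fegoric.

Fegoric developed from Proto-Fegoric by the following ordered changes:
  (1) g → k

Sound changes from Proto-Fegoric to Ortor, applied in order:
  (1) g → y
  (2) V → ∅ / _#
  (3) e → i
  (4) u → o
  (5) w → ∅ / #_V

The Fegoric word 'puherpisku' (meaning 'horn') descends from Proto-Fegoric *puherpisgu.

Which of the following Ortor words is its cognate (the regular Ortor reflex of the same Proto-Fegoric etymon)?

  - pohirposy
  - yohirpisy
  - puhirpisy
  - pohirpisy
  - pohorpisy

Ortor: *puherpisgu
  puherpisgu → puherpisyu   [unconditioned shift]
  puherpisyu → puherpisy   [apocope]
  puherpisy → puhirpisy   [vowel merger]
  puhirpisy → pohirpisy   [vowel merger]
  pohirpisy (rule 5 does not apply)
  giving Ortor pohirpisy.
The other candidates each miss or misapply at least one Ortor change.

pohirpisy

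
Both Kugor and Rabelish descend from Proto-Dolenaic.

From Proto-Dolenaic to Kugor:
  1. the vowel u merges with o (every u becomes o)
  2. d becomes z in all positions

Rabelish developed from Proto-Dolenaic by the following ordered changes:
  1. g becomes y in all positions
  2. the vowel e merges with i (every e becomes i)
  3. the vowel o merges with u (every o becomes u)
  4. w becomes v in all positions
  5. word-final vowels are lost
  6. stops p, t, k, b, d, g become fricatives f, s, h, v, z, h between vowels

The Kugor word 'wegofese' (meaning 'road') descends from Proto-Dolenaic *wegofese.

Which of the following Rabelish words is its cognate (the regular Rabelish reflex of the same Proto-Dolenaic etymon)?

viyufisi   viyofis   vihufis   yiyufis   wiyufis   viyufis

viyufis

Rabelish: *wegofese
  wegofese → weyofese   [unconditioned shift]
  weyofese → wiyofisi   [vowel merger]
  wiyofisi → wiyufisi   [vowel merger]
  wiyufisi → viyufisi   [unconditioned shift]
  viyufisi → viyufis   [apocope]
  viyufis (rule 6 does not apply)
  giving Rabelish viyufis.
Among the options, 'viyufis' alone shows every Rabelish change applied in order.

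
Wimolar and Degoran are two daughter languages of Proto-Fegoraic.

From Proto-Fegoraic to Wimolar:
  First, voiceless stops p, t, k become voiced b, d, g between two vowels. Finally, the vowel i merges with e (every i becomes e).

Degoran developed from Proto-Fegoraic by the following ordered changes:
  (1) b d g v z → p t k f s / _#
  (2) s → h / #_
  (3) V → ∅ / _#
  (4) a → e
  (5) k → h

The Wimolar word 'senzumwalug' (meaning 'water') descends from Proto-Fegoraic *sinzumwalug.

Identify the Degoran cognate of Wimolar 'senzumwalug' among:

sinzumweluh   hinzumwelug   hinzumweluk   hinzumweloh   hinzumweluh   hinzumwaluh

Degoran: start from *sinzumwalug.
  rule 1 (final devoicing): sinzumwalug → sinzumwaluk
  rule 2 (debuccalisation): sinzumwaluk → hinzumwaluk
  rule 3: no change — hinzumwaluk
  rule 4 (vowel merger): hinzumwaluk → hinzumweluk
  rule 5 (unconditioned shift): hinzumweluk → hinzumweluh
  ⇒ Degoran hinzumweluh
Among the options, 'hinzumweluh' alone shows every Degoran change applied in order.

hinzumweluh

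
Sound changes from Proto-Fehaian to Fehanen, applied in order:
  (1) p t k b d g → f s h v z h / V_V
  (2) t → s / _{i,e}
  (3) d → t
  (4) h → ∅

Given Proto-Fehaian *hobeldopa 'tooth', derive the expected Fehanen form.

oveltofa

Fehanen: start from *hobeldopa.
  rule 1 (intervocalic lenition): hobeldopa → hoveldofa
  rule 2: no change — hoveldofa
  rule 3 (unconditioned shift): hoveldofa → hoveltofa
  rule 4 (h-loss): hoveltofa → oveltofa
  ⇒ Fehanen oveltofa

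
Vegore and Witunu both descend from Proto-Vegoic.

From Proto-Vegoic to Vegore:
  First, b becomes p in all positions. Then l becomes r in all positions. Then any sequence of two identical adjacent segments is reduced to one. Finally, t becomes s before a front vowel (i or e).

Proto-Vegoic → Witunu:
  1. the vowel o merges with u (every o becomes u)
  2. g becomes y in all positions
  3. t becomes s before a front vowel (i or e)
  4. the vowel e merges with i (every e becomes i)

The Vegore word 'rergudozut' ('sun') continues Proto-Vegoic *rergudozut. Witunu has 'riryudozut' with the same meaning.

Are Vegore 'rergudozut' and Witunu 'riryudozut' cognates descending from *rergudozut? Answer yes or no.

no

Derive the expected Witunu reflex of *rergudozut:
Witunu: *rergudozut > rerguduzut > reryuduzut > riryuduzut  (by vowel merger, unconditioned shift, vowel merger)
The regular Witunu reflex would be 'riryuduzut', but the attested form is 'riryudozut'. The correspondence is irregular, so they are not cognates (the Witunu form has a different source).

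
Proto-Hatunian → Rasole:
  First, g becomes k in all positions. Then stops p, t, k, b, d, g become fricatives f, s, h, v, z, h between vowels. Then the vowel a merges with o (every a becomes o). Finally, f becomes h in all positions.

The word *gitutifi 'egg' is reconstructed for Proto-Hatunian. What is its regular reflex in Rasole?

Rasole: start from *gitutifi.
  rule 1 (unconditioned shift): gitutifi → kitutifi
  rule 2 (intervocalic lenition): kitutifi → kisusifi
  rule 3: no change — kisusifi
  rule 4 (unconditioned shift): kisusifi → kisusihi
  ⇒ Rasole kisusihi

kisusihi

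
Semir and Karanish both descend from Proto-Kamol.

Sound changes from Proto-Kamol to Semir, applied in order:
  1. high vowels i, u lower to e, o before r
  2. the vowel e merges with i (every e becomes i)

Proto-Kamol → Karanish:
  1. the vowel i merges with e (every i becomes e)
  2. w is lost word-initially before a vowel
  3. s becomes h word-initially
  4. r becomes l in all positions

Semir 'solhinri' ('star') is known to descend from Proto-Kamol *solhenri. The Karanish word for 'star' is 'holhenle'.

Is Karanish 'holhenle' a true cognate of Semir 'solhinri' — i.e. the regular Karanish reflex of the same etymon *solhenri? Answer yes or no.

yes

Derive the expected Karanish reflex of *solhenri:
Karanish: *solhenri
  solhenri → solhenre   [vowel merger]
  solhenre (rule 2 does not apply)
  solhenre → holhenre   [debuccalisation]
  holhenre → holhenle   [unconditioned shift]
  giving Karanish holhenle.
Karanish 'holhenle' matches the regular reflex exactly, so the pair is cognate.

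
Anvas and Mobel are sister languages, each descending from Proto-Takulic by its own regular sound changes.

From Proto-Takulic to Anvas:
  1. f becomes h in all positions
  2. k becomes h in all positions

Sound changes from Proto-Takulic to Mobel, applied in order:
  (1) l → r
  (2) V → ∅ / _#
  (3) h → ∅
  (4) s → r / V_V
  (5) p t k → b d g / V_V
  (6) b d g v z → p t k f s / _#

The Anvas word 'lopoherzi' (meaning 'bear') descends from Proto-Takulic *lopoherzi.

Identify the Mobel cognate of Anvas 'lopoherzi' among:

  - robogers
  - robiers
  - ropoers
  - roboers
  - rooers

roboers

Mobel: *lopoherzi > ropoherzi > ropoherz > ropoerz > roboerz > roboers  (by unconditioned shift, apocope, h-loss, intervocalic voicing, final devoicing)
Only 'roboers' matches the regular Mobel development of *lopoherzi.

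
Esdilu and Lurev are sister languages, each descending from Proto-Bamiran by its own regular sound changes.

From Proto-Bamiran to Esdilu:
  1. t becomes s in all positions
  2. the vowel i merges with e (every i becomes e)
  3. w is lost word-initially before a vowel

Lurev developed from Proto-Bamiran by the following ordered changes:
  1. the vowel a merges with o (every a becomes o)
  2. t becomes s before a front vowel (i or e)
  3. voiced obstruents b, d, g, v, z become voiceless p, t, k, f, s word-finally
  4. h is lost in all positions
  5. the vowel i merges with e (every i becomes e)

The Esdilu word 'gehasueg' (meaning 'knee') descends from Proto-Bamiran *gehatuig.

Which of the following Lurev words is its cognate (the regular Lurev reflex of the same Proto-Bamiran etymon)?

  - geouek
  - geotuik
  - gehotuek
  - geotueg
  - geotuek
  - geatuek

geotuek

Lurev: *gehatuig
  gehatuig → gehotuig   [vowel merger]
  gehotuig (rule 2 does not apply)
  gehotuig → gehotuik   [final devoicing]
  gehotuik → geotuik   [h-loss]
  geotuik → geotuek   [vowel merger]
  giving Lurev geotuek.
Among the options, 'geotuek' alone shows every Lurev change applied in order.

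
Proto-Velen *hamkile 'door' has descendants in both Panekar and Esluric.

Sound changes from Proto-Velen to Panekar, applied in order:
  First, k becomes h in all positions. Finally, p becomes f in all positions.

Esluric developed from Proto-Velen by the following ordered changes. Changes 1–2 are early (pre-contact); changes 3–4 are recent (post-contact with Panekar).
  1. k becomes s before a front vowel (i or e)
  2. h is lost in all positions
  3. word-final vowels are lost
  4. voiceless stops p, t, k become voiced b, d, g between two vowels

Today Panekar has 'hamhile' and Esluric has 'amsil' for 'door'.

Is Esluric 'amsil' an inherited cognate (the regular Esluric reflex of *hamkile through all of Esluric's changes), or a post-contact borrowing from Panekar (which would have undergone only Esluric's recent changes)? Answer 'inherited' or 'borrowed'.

If inherited, *hamkile would pass through all of Esluric's changes:
Esluric: start from *hamkile.
  rule 1 (palatalisation): hamkile → hamsile
  rule 2 (h-loss): hamsile → amsile
  rule 3 (apocope): amsile → amsil
  rule 4: no change — amsil
  ⇒ Esluric amsil
If borrowed from Panekar 'hamhile' after the early changes, it would undergo only the recent ones:
  rule 3 (apocope): hamhile → hamhil
  rule 4 (intervocalic voicing): no change (hamhil)
  ⇒ as a loan: hamhil
Esluric 'amsil' matches the inherited outcome exactly, so it is an inherited cognate, not a loan.

inherited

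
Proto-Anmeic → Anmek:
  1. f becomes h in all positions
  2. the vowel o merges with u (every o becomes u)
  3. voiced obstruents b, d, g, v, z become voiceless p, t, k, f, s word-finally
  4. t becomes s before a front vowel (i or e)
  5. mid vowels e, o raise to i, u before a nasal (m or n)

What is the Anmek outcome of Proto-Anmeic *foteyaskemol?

huseyaskimul

Anmek: *foteyaskemol > hoteyaskemol > huteyaskemul > huseyaskemul > huseyaskimul  (by unconditioned shift, vowel merger, palatalisation, pre-nasal raising)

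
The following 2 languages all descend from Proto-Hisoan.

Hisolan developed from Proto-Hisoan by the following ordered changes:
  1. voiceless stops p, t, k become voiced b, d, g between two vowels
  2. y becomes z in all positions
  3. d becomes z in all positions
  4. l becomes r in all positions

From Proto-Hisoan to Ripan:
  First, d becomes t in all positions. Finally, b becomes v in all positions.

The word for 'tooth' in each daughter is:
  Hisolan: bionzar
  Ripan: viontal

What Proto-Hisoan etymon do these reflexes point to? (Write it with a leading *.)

Position 5: Hisolan has z, Ripan has t. Taking the neighbouring segments as reconstructed: Hisolan z could go back to *d or *z or *y; Ripan t could go back to *t or *d — the one source consistent with every daughter is *d.
Position 7: Hisolan has r, Ripan has l. Ripan preserves l here (none of its changes turn any other segment into l), so the proto-segment is *l.
Position 1: Hisolan has b, Ripan has v. Taking the neighbouring segments as reconstructed: Hisolan b can only go back to *b; Ripan v could go back to *b or *v — the one source consistent with every daughter is *b.
Verify the candidate proto-form against each daughter:
Hisolan: *biondal
  biondal (rule 1 does not apply)
  biondal (rule 2 does not apply)
  biondal → bionzal   [unconditioned shift]
  bionzal → bionzar   [unconditioned shift]
  giving Hisolan bionzar.
Ripan: start from *biondal.
  rule 1 (unconditioned shift): biondal → biontal
  rule 2 (unconditioned shift): biontal → viontal
  ⇒ Ripan viontal
*biondal is the unique common source.

*biondal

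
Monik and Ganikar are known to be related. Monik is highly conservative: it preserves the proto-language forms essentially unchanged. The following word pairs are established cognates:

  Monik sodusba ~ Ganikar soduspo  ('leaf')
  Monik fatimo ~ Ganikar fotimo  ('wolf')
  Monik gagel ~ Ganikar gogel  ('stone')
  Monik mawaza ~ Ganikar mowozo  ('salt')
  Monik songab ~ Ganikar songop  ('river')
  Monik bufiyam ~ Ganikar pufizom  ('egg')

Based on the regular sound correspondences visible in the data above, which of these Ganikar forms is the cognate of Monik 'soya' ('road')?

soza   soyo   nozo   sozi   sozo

bufiyam ~ pufizom — Monik y corresponds to Ganikar z between vowels (before a back vowel).
sodusba ~ soduspo, mawaza ~ mowozo — Monik a corresponds to Ganikar o word-finally.
Applying these to Monik 'soya':
  soya → soza   (y→z between vowels (before a back vowel))
  soza → sozo   (a→o word-finally)
So the Ganikar cognate is 'sozo'.

sozo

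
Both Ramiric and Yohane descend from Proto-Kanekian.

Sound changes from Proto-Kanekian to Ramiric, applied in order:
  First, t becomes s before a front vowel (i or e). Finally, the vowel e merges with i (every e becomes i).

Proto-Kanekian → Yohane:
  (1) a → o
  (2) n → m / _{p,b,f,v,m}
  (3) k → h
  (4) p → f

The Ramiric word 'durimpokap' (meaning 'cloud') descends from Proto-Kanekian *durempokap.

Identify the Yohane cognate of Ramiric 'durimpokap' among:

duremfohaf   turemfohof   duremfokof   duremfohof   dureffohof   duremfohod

duremfohof

Yohane: *durempokap > durempokop > durempohop > duremfohof  (by vowel merger, unconditioned shift, unconditioned shift)
Only 'duremfohof' matches the regular Yohane development of *durempokap.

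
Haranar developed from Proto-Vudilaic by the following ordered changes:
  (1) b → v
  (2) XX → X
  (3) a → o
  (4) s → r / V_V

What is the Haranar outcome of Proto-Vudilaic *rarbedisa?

rorvediro

Haranar: start from *rarbedisa.
  rule 1 (unconditioned shift): rarbedisa → rarvedisa
  rule 2: no change — rarvedisa
  rule 3 (vowel merger): rarvedisa → rorvediso
  rule 4 (rhotacism): rorvediso → rorvediro
  ⇒ Haranar rorvediro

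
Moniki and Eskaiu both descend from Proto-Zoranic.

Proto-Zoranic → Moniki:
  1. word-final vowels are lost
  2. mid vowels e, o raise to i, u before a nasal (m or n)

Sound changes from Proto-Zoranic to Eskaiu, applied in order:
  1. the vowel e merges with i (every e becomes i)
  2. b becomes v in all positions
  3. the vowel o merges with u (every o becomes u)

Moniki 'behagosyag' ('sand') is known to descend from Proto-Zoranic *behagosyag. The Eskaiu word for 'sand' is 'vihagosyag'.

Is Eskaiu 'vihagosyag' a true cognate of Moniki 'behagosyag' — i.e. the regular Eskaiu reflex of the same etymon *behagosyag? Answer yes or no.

Derive the expected Eskaiu reflex of *behagosyag:
Eskaiu: start from *behagosyag.
  rule 1 (vowel merger): behagosyag → bihagosyag
  rule 2 (unconditioned shift): bihagosyag → vihagosyag
  rule 3 (vowel merger): vihagosyag → vihagusyag
  ⇒ Eskaiu vihagusyag
The regular Eskaiu reflex would be 'vihagusyag', but the attested form is 'vihagosyag'. The correspondence is irregular, so they are not cognates (the Eskaiu form has a different source).

no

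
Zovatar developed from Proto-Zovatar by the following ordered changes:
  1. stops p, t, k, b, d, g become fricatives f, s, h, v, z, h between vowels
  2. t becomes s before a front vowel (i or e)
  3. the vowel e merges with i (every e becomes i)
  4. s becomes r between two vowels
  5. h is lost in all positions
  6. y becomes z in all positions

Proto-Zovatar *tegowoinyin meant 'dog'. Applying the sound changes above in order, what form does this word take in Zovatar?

siowoinzin

Zovatar: *tegowoinyin > tehowoinyin > sehowoinyin > sihowoinyin > siowoinyin > siowoinzin  (by intervocalic lenition, palatalisation, vowel merger, h-loss, unconditioned shift)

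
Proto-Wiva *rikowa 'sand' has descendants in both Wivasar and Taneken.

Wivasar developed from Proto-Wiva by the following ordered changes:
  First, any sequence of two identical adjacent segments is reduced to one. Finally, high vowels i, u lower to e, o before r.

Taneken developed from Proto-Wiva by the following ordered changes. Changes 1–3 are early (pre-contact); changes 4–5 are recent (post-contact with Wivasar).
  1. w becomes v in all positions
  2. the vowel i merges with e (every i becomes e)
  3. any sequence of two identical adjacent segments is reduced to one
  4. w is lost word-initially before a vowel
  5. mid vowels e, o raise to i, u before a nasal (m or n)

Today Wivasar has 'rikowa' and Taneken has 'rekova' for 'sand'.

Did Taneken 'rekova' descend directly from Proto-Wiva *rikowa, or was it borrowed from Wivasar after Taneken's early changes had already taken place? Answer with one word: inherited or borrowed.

inherited

If inherited, *rikowa would pass through all of Taneken's changes:
Taneken: start from *rikowa.
  rule 1 (unconditioned shift): rikowa → rikova
  rule 2 (vowel merger): rikova → rekova
  rule 3: no change — rekova
  rule 4: no change — rekova
  rule 5: no change — rekova
  ⇒ Taneken rekova
If borrowed from Wivasar 'rikowa' after the early changes, it would undergo only the recent ones:
  rule 4 (glide loss): no change (rikowa)
  rule 5 (pre-nasal raising): no change (rikowa)
  ⇒ as a loan: rikowa
Taneken 'rekova' matches the inherited outcome exactly, so it is an inherited cognate, not a loan.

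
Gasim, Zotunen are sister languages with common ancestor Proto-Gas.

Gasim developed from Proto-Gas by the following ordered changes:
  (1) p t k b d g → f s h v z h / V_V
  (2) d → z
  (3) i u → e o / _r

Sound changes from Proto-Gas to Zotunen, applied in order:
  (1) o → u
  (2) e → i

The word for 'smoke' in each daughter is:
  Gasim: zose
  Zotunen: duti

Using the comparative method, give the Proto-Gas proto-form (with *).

Position 1: Gasim has z, Zotunen has d. Zotunen preserves d here (none of its changes turn any other segment into d), so the proto-segment is *d.
Position 3: Gasim has s, Zotunen has t. Zotunen preserves t here (none of its changes turn any other segment into t), so the proto-segment is *t.
Position 4: Gasim has e, Zotunen has i. Taking the neighbouring segments as reconstructed: Gasim e can only go back to *e; Zotunen i could go back to *e or *i — the one source consistent with every daughter is *e.
This points to *dote. Verify forward in each daughter:
Gasim: start from *dote.
  rule 1 (intervocalic lenition): dote → dose
  rule 2 (unconditioned shift): dose → zose
  rule 3: no change — zose
  ⇒ Gasim zose
Zotunen: *dote
  dote → dute   [vowel merger]
  dute → duti   [vowel merger]
  giving Zotunen duti.
No other proto-form is consistent with every reflex, so the reconstruction is *dote.

*dote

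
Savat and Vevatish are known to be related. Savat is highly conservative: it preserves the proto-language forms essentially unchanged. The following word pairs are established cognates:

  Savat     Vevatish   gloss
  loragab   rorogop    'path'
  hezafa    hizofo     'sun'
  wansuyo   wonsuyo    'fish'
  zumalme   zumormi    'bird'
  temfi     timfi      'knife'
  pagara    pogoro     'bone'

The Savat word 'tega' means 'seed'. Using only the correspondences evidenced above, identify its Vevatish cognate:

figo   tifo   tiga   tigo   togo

tigo

hezafa ~ hizofo — Savat e corresponds to Vevatish i after a consonant, before a consonant other than r, m, n, p, b, f, v.
hezafa ~ hizofo, pagara ~ pogoro — Savat a corresponds to Vevatish o word-finally.
Applying these to Savat 'tega':
  tega → tiga   (e→i after a consonant, before a consonant other than r, m, n, p, b, f, v)
  tiga → tigo   (a→o word-finally)
So the Vevatish cognate is 'tigo'.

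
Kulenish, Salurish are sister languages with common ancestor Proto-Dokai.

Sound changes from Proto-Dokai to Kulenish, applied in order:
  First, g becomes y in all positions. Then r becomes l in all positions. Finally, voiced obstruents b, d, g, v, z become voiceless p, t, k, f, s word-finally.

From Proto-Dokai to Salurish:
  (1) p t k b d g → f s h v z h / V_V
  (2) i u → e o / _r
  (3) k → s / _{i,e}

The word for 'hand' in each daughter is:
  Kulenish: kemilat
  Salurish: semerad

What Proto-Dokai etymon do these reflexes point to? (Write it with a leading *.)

*kemirad

Position 1: Kulenish has k, Salurish has s. Kulenish preserves k here (none of its changes turn any other segment into k), so the proto-segment is *k.
Position 5: Kulenish has l, Salurish has r. Salurish preserves r here (none of its changes turn any other segment into r), so the proto-segment is *r.
Verify the candidate proto-form against each daughter:
Kulenish: start from *kemirad.
  rule 1: no change — kemirad
  rule 2 (unconditioned shift): kemirad → kemilad
  rule 3 (final devoicing): kemilad → kemilat
  ⇒ Kulenish kemilat
Salurish: *kemirad
  kemirad (rule 1 does not apply)
  kemirad → kemerad   [pre-rhotic lowering]
  kemerad → semerad   [palatalisation]
  giving Salurish semerad.
No other proto-form is consistent with every reflex, so the reconstruction is *kemirad.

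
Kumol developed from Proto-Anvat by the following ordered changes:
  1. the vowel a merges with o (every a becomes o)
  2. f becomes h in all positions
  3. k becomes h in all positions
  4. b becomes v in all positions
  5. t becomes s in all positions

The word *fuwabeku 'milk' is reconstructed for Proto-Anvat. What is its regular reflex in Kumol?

Kumol: *fuwabeku > fuwobeku > huwobeku > huwobehu > huwovehu  (by vowel merger, unconditioned shift, unconditioned shift, unconditioned shift)

huwovehu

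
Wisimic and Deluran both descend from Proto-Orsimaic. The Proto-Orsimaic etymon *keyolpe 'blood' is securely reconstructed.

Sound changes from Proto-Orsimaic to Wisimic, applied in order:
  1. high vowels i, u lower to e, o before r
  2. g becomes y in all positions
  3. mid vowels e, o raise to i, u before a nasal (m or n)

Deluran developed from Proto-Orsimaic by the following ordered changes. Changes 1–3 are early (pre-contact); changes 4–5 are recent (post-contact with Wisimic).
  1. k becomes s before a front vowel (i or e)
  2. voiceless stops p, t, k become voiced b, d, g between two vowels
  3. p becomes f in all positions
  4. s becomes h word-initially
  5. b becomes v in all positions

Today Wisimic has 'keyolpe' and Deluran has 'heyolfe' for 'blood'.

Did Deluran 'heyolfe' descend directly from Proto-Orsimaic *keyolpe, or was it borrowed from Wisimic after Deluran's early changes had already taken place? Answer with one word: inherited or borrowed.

If inherited, *keyolpe would pass through all of Deluran's changes:
Deluran: *keyolpe > seyolpe > seyolfe > heyolfe  (by palatalisation, unconditioned shift, debuccalisation)
If borrowed from Wisimic 'keyolpe' after the early changes, it would undergo only the recent ones:
  rule 4 (debuccalisation): no change (keyolpe)
  rule 5 (unconditioned shift): no change (keyolpe)
  ⇒ as a loan: keyolpe
Deluran 'heyolfe' matches the inherited outcome exactly, so it is an inherited cognate, not a loan.

inherited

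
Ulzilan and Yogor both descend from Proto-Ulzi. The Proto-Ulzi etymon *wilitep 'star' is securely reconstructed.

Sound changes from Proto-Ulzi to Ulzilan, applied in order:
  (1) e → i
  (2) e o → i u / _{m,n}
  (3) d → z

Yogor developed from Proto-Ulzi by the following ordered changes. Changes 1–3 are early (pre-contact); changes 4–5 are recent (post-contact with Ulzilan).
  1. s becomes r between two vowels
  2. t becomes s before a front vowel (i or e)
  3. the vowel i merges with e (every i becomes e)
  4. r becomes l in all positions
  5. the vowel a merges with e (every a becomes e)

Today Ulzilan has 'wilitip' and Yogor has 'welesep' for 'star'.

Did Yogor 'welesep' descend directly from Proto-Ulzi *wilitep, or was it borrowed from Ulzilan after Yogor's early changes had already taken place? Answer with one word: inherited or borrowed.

inherited

If inherited, *wilitep would pass through all of Yogor's changes:
Yogor: *wilitep
  wilitep (rule 1 does not apply)
  wilitep → wilisep   [palatalisation]
  wilisep → welesep   [vowel merger]
  welesep (rule 4 does not apply)
  welesep (rule 5 does not apply)
  giving Yogor welesep.
If borrowed from Ulzilan 'wilitip' after the early changes, it would undergo only the recent ones:
  rule 4 (unconditioned shift): no change (wilitip)
  rule 5 (vowel merger): no change (wilitip)
  ⇒ as a loan: wilitip
Yogor 'welesep' matches the inherited outcome exactly, so it is an inherited cognate, not a loan.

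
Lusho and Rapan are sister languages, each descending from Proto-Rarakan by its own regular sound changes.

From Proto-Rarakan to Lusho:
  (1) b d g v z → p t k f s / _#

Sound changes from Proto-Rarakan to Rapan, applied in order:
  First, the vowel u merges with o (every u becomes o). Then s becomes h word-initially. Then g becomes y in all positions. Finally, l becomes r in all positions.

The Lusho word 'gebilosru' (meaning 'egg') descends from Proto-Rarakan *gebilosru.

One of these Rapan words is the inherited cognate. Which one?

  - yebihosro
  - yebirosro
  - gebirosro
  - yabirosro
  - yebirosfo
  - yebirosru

Rapan: start from *gebilosru.
  rule 1 (vowel merger): gebilosru → gebilosro
  rule 2: no change — gebilosro
  rule 3 (unconditioned shift): gebilosro → yebilosro
  rule 4 (unconditioned shift): yebilosro → yebirosro
  ⇒ Rapan yebirosro
Among the options, 'yebirosro' alone shows every Rapan change applied in order.

yebirosro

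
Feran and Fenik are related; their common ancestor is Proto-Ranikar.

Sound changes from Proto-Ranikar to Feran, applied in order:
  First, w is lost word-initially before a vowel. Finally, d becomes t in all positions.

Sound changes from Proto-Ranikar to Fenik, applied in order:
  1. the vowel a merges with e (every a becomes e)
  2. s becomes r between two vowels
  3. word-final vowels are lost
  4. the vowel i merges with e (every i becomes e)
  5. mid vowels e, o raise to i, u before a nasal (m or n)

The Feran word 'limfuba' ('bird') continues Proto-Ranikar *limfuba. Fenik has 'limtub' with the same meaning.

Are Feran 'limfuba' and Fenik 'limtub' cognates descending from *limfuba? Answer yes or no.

no

Derive the expected Fenik reflex of *limfuba:
Fenik: *limfuba
  limfuba → limfube   [vowel merger]
  limfube (rule 2 does not apply)
  limfube → limfub   [apocope]
  limfub → lemfub   [vowel merger]
  lemfub → limfub   [pre-nasal raising]
  giving Fenik limfub.
The regular Fenik reflex would be 'limfub', but the attested form is 'limtub'. The correspondence is irregular, so they are not cognates (the Fenik form has a different source).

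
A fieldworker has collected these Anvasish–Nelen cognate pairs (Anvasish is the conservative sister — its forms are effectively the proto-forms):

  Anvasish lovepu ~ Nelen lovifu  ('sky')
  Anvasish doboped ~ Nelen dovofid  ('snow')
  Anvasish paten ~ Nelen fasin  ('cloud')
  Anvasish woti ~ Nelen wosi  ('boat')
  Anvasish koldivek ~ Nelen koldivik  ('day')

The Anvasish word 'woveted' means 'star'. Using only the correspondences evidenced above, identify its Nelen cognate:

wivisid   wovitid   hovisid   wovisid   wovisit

doboped ~ dovofid, koldivek ~ koldivik — Anvasish e corresponds to Nelen i after a consonant, before a consonant other than r, m, n, p, b, f, v.
paten ~ fasin — Anvasish t corresponds to Nelen s between vowels (before a front vowel).
Applying these to Anvasish 'woveted':
  woveted → wovited   (e→i after a consonant, before a consonant other than r, m, n, p, b, f, v)
  wovited → wovised   (t→s between vowels (before a front vowel))
  wovised → wovisid   (e→i after a consonant, before a consonant other than r, m, n, p, b, f, v)
So the Nelen cognate is 'wovisid'.

wovisid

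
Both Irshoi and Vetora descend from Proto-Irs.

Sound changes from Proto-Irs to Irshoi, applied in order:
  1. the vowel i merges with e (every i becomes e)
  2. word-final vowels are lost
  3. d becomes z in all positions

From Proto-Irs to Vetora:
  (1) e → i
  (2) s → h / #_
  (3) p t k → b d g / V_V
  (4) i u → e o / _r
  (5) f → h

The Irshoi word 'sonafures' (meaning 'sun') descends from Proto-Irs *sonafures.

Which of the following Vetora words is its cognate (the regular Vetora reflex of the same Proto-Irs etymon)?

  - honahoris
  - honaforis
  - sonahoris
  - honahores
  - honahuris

honahoris

Vetora: *sonafures > sonafuris > honafuris > honaforis > honahoris  (by vowel merger, debuccalisation, pre-rhotic lowering, unconditioned shift)
Among the options, 'honahoris' alone shows every Vetora change applied in order.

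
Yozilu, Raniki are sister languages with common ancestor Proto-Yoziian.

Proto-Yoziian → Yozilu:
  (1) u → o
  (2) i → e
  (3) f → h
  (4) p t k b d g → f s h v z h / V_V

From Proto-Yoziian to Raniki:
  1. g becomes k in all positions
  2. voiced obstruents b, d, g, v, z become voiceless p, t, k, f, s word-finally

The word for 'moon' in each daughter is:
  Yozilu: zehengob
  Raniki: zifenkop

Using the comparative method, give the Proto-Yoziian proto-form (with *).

*zifengob

Position 2: Yozilu has e, Raniki has i. Raniki preserves i here (none of its changes turn any other segment into i), so the proto-segment is *i.
Position 3: Yozilu has h, Raniki has f. Taking the neighbouring segments as reconstructed: Yozilu h could go back to *k or *g or *f or *h; Raniki f can only go back to *f — the one source consistent with every daughter is *f.
Position 6: Yozilu has g, Raniki has k. Yozilu preserves g here (none of its changes turn any other segment into g), so the proto-segment is *g.
Verify the candidate proto-form against each daughter:
Yozilu: *zifengob
  zifengob (rule 1 does not apply)
  zifengob → zefengob   [vowel merger]
  zefengob → zehengob   [unconditioned shift]
  zehengob (rule 4 does not apply)
  giving Yozilu zehengob.
Raniki: start from *zifengob.
  rule 1 (unconditioned shift): zifengob → zifenkob
  rule 2 (final devoicing): zifenkob → zifenkop
  ⇒ Raniki zifenkop
Only *zifengob yields all of Yozilu zehengob, Raniki zifenkop.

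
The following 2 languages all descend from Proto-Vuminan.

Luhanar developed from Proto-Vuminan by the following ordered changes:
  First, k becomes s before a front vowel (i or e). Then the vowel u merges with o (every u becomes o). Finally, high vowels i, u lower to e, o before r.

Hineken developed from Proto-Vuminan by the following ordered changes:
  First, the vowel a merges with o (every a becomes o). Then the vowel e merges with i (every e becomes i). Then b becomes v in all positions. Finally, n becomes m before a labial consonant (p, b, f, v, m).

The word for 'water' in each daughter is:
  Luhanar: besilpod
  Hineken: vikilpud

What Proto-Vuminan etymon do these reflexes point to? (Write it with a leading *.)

*bekilpud

Position 3: Luhanar has s, Hineken has k. Hineken preserves k here (none of its changes turn any other segment into k), so the proto-segment is *k.
Position 7: Luhanar has o, Hineken has u. Hineken preserves u here (none of its changes turn any other segment into u), so the proto-segment is *u.
Verify the candidate proto-form against each daughter:
Luhanar: *bekilpud
  bekilpud → besilpud   [palatalisation]
  besilpud → besilpod   [vowel merger]
  besilpod (rule 3 does not apply)
  giving Luhanar besilpod.
Hineken: *bekilpud > bikilpud > vikilpud  (by vowel merger, unconditioned shift)
No other proto-form is consistent with every reflex, so the reconstruction is *bekilpud.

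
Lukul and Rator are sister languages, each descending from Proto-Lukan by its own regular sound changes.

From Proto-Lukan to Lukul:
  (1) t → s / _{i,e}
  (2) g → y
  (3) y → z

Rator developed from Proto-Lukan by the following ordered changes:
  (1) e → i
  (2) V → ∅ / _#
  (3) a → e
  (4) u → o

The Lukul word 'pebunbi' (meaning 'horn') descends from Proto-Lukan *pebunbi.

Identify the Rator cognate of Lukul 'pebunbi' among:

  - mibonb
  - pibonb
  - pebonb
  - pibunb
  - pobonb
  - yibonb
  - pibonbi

pibonb

Rator: *pebunbi
  pebunbi → pibunbi   [vowel merger]
  pibunbi → pibunb   [apocope]
  pibunb (rule 3 does not apply)
  pibunb → pibonb   [vowel merger]
  giving Rator pibonb.
Only 'pibonb' matches the regular Rator development of *pebunbi.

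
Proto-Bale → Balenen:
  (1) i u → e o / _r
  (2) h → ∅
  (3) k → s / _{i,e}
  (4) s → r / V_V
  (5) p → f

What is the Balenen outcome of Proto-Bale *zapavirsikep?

zafaversiref

Balenen: start from *zapavirsikep.
  rule 1 (pre-rhotic lowering): zapavirsikep → zapaversikep
  rule 2: no change — zapaversikep
  rule 3 (palatalisation): zapaversikep → zapaversisep
  rule 4 (rhotacism): zapaversisep → zapaversirep
  rule 5 (unconditioned shift): zapaversirep → zafaversiref
  ⇒ Balenen zafaversiref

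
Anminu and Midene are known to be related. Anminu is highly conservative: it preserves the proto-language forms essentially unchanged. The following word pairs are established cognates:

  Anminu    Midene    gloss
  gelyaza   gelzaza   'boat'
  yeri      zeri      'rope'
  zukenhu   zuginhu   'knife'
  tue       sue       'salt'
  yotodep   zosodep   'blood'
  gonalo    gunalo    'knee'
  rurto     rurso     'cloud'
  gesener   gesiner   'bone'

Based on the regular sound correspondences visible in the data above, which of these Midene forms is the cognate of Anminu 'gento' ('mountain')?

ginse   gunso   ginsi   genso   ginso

ginso

zukenhu ~ zuginhu, gesener ~ gesiner — Anminu e corresponds to Midene i after a consonant, before a nasal.
rurto ~ rurso — Anminu t corresponds to Midene s after a consonant, before a back vowel.
Applying these to Anminu 'gento':
  gento → ginto   (e→i after a consonant, before a nasal)
  ginto → ginso   (t→s after a consonant, before a back vowel)
So the Midene cognate is 'ginso'.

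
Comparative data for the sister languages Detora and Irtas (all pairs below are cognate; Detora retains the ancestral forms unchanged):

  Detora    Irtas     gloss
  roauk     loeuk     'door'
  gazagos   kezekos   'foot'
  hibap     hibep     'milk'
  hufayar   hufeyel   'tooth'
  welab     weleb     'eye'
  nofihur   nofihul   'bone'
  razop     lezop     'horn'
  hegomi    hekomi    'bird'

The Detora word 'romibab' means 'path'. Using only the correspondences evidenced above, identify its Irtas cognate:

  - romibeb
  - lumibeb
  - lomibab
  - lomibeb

roauk ~ loeuk — Detora r corresponds to Irtas l word-initially before a back vowel.
welab ~ weleb — Detora a corresponds to Irtas e after a consonant, before a labial obstruent.
Applying these to Detora 'romibab':
  romibab → lomibab   (r→l word-initially before a back vowel)
  lomibab → lomibeb   (a→e after a consonant, before a labial obstruent)
So the Irtas cognate is 'lomibeb'.

lomibeb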